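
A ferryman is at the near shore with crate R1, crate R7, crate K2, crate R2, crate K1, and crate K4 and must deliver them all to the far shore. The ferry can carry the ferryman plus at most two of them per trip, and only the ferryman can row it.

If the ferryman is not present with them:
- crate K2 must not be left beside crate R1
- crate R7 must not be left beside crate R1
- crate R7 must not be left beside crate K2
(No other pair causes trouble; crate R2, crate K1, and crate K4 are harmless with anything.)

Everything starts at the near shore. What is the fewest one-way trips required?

Counting alone: the ferryman can take at most 2 across per trip to the far shore, so moving all 6 needs at least 3 loaded trips out, with a return between consecutive ones — at least 5 crossings.
The safety rule pushes this higher. Following every safe sequence of crossings, the most of the 6 that can be at the far shore as the ferry arrives there on crossings 5, 7 is 4, 5 respectively — never all 6.
So no plan with fewer than 9 crossings exists, and this one achieves 9:
1. Ferryman goes to the far shore with crate R1 and crate R7.
2. Ferryman goes back to the near shore with crate R1.
3. Ferryman goes to the far shore with crate R1 and crate R2.
4. Ferryman goes back to the near shore with crate R1.
5. Ferryman goes to the far shore with crate K1 and crate R1.
6. Ferryman goes back to the near shore with crate R1.
7. Ferryman goes to the far shore with crate K4 and crate R1.
8. Ferryman goes back to the near shore with crate R1.
9. Ferryman goes to the far shore with crate K2 and crate R1.

9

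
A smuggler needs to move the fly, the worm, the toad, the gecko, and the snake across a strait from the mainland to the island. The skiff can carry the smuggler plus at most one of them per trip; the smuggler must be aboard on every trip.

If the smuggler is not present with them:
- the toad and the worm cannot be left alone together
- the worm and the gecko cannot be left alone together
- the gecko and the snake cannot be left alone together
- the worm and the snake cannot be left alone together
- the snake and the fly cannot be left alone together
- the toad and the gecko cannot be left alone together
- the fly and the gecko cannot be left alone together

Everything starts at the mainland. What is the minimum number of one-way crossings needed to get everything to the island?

impossible

Whatever the first load, the items left behind include a forbidden pair without the smuggler. No opening move is safe, so no plan exists.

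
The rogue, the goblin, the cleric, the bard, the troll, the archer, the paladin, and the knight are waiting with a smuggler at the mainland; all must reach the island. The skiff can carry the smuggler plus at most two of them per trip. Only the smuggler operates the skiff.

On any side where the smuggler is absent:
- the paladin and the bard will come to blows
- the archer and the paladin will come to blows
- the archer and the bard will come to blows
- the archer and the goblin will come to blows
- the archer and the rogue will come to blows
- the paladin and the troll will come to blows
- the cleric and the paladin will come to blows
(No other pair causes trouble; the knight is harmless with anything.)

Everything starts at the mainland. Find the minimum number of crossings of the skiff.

Counting alone: the smuggler can take at most 2 across per trip to the island, so moving all 8 needs at least 4 loaded trips out, with a return between consecutive ones — at least 7 crossings.
The safety rule pushes this higher. Following every safe sequence of crossings, the most of the 8 that can be at the island as the skiff arrives there on crossings 7, 9, 11 is 5, 6, 7 respectively — never all 8.
So no plan with fewer than 13 crossings exists, and this one achieves 13:
1. Smuggler goes to the island with the archer and the paladin.  [the mainland: the bard, the cleric, the goblin, the knight, the rogue, the troll | the island: the archer, the paladin]
2. Smuggler goes back to the mainland with the archer.  [the mainland: the archer, the bard, the cleric, the goblin, the knight, the rogue, the troll | the island: the paladin]
3. Smuggler goes to the island with the archer and the rogue.  [the mainland: the bard, the cleric, the goblin, the knight, the troll | the island: the archer, the paladin, the rogue]
4. Smuggler goes back to the mainland with the archer.  [the mainland: the archer, the bard, the cleric, the goblin, the knight, the troll | the island: the paladin, the rogue]
5. Smuggler goes to the island with the bard and the goblin.  [the mainland: the archer, the cleric, the knight, the troll | the island: the bard, the goblin, the paladin, the rogue]
6. Smuggler goes back to the mainland with the bard.  [the mainland: the archer, the bard, the cleric, the knight, the troll | the island: the goblin, the paladin, the rogue]
7. Smuggler goes to the island with the bard and the cleric.  [the mainland: the archer, the knight, the troll | the island: the bard, the cleric, the goblin, the paladin, the rogue]
8. Smuggler goes back to the mainland with the paladin.  [the mainland: the archer, the knight, the paladin, the troll | the island: the bard, the cleric, the goblin, the rogue]
9. Smuggler goes to the island with the archer and the troll.  [the mainland: the knight, the paladin | the island: the archer, the bard, the cleric, the goblin, the rogue, the troll]
10. Smuggler goes back to the mainland with the archer.  [the mainland: the archer, the knight, the paladin | the island: the bard, the cleric, the goblin, the rogue, the troll]
11. Smuggler goes to the island with the archer and the knight.  [the mainland: the paladin | the island: the archer, the bard, the cleric, the goblin, the knight, the rogue, the troll]
12. Smuggler goes back to the mainland with the archer.  [the mainland: the archer, the paladin | the island: the bard, the cleric, the goblin, the knight, the rogue, the troll]
13. Smuggler goes to the island with the archer and the paladin.  [the mainland: — | the island: the archer, the bard, the cleric, the goblin, the knight, the paladin, the rogue, the troll]

13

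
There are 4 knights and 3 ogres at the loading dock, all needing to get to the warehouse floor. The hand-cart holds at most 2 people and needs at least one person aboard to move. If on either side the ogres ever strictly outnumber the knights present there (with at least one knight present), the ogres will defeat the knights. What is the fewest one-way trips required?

Counting alone: each trip to the warehouse floor takes at most 2 across and each return brings at least 1 back, so after t trips out (and t−1 returns) at most 2t − (t−1) of the 7 are across; that first reaches 7 at t = 6, so at least 11 crossings are needed.
The plan below uses exactly 11 crossings, so it is optimal:
1. 2 ogres → the warehouse floor.  (the loading dock: 4K 1O; the warehouse floor: 0K 2O)
2. 1 ogre ← the loading dock.  (the loading dock: 4K 2O; the warehouse floor: 0K 1O)
3. 2 ogres → the warehouse floor.  (the loading dock: 4K 0O; the warehouse floor: 0K 3O)
4. 1 ogre ← the loading dock.  (the loading dock: 4K 1O; the warehouse floor: 0K 2O)
5. 2 knights → the warehouse floor.  (the loading dock: 2K 1O; the warehouse floor: 2K 2O)
6. 1 ogre ← the loading dock.  (the loading dock: 2K 2O; the warehouse floor: 2K 1O)
7. 1 knight and 1 ogre → the warehouse floor.  (the loading dock: 1K 1O; the warehouse floor: 3K 2O)
8. 1 knight ← the loading dock.  (the loading dock: 2K 1O; the warehouse floor: 2K 2O)
9. 1 knight and 1 ogre → the warehouse floor.  (the loading dock: 1K 0O; the warehouse floor: 3K 3O)
10. 1 ogre ← the loading dock.  (the loading dock: 1K 1O; the warehouse floor: 3K 2O)
11. 1 knight and 1 ogre → the warehouse floor.  (the loading dock: 0K 0O; the warehouse floor: 4K 3O)

11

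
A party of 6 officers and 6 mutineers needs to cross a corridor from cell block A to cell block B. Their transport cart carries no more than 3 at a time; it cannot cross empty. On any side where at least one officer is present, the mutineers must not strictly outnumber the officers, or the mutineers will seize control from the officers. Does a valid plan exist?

Following every safe sequence of crossings from the start, the most of the 12 that can be at cell block B as the transport cart arrives there on crossings 1, 3, 5 is 3, 5, 6 respectively; the best ever achieved is 6 of 12.
From crossing 7 on, no configuration arises that was not already reachable earlier: only 17 distinct safe configurations (who is on which side, and where the transport cart is) can ever be reached, none of them has everyone across, and every continuation just revisits them. They are: 0 officers + 0 mutineers across (transport cart back at the start); 0 officers + 1 mutineer across (transport cart there); 0 officers + 1 mutineer across (transport cart back at the start); 0 officers + 2 mutineers across (transport cart there); 0 officers + 2 mutineers across (transport cart back at the start); 0 officers + 3 mutineers across (transport cart there); 0 officers + 3 mutineers across (transport cart back at the start); 0 officers + 4 mutineers across (transport cart there); 0 officers + 4 mutineers across (transport cart back at the start); 0 officers + 5 mutineers across (transport cart there); 0 officers + 5 mutineers across (transport cart back at the start); 0 officers + 6 mutineers across (transport cart there); 1 officer + 1 mutineer across (transport cart there); 1 officer + 1 mutineer across (transport cart back at the start); 2 officers + 2 mutineers across (transport cart there); 2 officers + 2 mutineers across (transport cart back at the start); 3 officers + 3 mutineers across (transport cart there). So no valid plan exists.

No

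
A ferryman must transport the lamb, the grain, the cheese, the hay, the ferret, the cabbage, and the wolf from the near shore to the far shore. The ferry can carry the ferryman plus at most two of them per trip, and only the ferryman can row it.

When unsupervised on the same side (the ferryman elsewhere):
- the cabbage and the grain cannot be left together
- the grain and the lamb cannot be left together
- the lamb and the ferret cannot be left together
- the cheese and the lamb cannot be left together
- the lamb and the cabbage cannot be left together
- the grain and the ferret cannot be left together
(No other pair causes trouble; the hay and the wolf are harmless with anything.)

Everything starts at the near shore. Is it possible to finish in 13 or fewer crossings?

Yes — this plan uses 11 crossings (≤ 13):
1. Ferryman goes to the far shore with the grain and the lamb.  [the near shore: the cabbage, the cheese, the ferret, the hay, the wolf | the far shore: the grain, the lamb]
2. Ferryman goes back to the near shore with the lamb.  [the near shore: the cabbage, the cheese, the ferret, the hay, the lamb, the wolf | the far shore: the grain]
3. Ferryman goes to the far shore with the cheese and the lamb.  [the near shore: the cabbage, the ferret, the hay, the wolf | the far shore: the cheese, the grain, the lamb]
4. Ferryman goes back to the near shore with the lamb.  [the near shore: the cabbage, the ferret, the hay, the lamb, the wolf | the far shore: the cheese, the grain]
5. Ferryman goes to the far shore with the hay and the lamb.  [the near shore: the cabbage, the ferret, the wolf | the far shore: the cheese, the grain, the hay, the lamb]
6. Ferryman goes back to the near shore with the lamb.  [the near shore: the cabbage, the ferret, the lamb, the wolf | the far shore: the cheese, the grain, the hay]
7. Ferryman goes to the far shore with the lamb and the wolf.  [the near shore: the cabbage, the ferret | the far shore: the cheese, the grain, the hay, the lamb, the wolf]
8. Ferryman goes back to the near shore with the lamb.  [the near shore: the cabbage, the ferret, the lamb | the far shore: the cheese, the grain, the hay, the wolf]
9. Ferryman goes to the far shore with the cabbage and the ferret.  [the near shore: the lamb | the far shore: the cabbage, the cheese, the ferret, the grain, the hay, the wolf]
10. Ferryman goes back to the near shore with the grain.  [the near shore: the grain, the lamb | the far shore: the cabbage, the cheese, the ferret, the hay, the wolf]
11. Ferryman goes to the far shore with the grain and the lamb.  [the near shore: — | the far shore: the cabbage, the cheese, the ferret, the grain, the hay, the lamb, the wolf]

Yes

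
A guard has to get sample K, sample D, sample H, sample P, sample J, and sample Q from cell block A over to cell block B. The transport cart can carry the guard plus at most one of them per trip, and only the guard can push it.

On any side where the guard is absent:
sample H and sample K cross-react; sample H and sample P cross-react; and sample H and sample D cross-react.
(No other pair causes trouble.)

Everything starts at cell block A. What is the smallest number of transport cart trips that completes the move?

impossible

Following every safe sequence of crossings from the start, the most of the 6 that can be at cell block B as the transport cart arrives there on crossings 1, 3, 5, 7 is 1, 2, 3, 4 respectively; the best ever achieved is 4 of 6.
From crossing 9 on, no configuration arises that was not already reachable earlier: only 36 distinct safe configurations (who is on which side, and where the transport cart is) can ever be reached, none of them has everyone across, and every continuation just revisits them. So no valid plan exists.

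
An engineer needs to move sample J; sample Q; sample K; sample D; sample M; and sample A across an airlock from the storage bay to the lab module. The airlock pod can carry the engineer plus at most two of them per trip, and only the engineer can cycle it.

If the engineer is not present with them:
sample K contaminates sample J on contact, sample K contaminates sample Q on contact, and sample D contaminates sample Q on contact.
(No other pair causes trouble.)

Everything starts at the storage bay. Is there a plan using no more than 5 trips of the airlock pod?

Yes

Yes — this plan uses 5 crossings (≤ 5):
1. Engineer goes to the lab module with sample J and sample Q.  [the storage bay: sample A, sample D, sample K, sample M | the lab module: sample J, sample Q]
2. Engineer goes back to the storage bay alone.  [the storage bay: sample A, sample D, sample K, sample M | the lab module: sample J, sample Q]
3. Engineer goes to the lab module with sample A and sample M.  [the storage bay: sample D, sample K | the lab module: sample A, sample J, sample M, sample Q]
4. Engineer goes back to the storage bay alone.  [the storage bay: sample D, sample K | the lab module: sample A, sample J, sample M, sample Q]
5. Engineer goes to the lab module with sample D and sample K.  [the storage bay: — | the lab module: sample A, sample D, sample J, sample K, sample M, sample Q]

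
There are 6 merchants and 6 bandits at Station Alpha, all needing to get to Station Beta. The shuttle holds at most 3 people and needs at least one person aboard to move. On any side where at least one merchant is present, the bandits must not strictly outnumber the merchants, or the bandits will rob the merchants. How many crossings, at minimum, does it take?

impossible

Following every safe sequence of crossings from the start, the most of the 12 that can be at Station Beta as the shuttle arrives there on crossings 1, 3, 5 is 3, 5, 6 respectively; the best ever achieved is 6 of 12.
From crossing 7 on, no configuration arises that was not already reachable earlier: only 17 distinct safe configurations (who is on which side, and where the shuttle is) can ever be reached, none of them has everyone across, and every continuation just revisits them. They are: 0 merchants + 0 bandits across (shuttle back at the start); 0 merchants + 1 bandit across (shuttle there); 0 merchants + 1 bandit across (shuttle back at the start); 0 merchants + 2 bandits across (shuttle there); 0 merchants + 2 bandits across (shuttle back at the start); 0 merchants + 3 bandits across (shuttle there); 0 merchants + 3 bandits across (shuttle back at the start); 0 merchants + 4 bandits across (shuttle there); 0 merchants + 4 bandits across (shuttle back at the start); 0 merchants + 5 bandits across (shuttle there); 0 merchants + 5 bandits across (shuttle back at the start); 0 merchants + 6 bandits across (shuttle there); 1 merchant + 1 bandit across (shuttle there); 1 merchant + 1 bandit across (shuttle back at the start); 2 merchants + 2 bandits across (shuttle there); 2 merchants + 2 bandits across (shuttle back at the start); 3 merchants + 3 bandits across (shuttle there). So no valid plan exists.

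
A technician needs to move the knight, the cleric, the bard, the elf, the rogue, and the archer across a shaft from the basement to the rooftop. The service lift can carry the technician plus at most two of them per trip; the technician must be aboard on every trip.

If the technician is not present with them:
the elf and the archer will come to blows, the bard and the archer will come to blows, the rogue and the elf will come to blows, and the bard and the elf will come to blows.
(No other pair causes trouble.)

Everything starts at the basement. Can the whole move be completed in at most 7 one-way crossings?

Counting alone: the technician can take at most 2 across per trip to the rooftop, so moving all 6 needs at least 3 loaded trips out, with a return between consecutive ones — at least 5 crossings.
The safety rule pushes this higher. Following every safe sequence of crossings, the most of the 6 that can be at the rooftop as the service lift arrives there on crossings 5, 7 is 4, 5 respectively — never all 6.
So the move cannot be finished within 7 crossings. (The shortest complete plan takes 9:)
1. Technician goes to the rooftop with the bard and the elf.
2. Technician goes back to the basement with the bard.
3. Technician goes to the rooftop with the bard and the knight.
4. Technician goes back to the basement with the bard.
5. Technician goes to the rooftop with the bard and the cleric.
6. Technician goes back to the basement with the bard.
7. Technician goes to the rooftop with the bard and the rogue.
8. Technician goes back to the basement with the elf.
9. Technician goes to the rooftop with the archer and the elf.

No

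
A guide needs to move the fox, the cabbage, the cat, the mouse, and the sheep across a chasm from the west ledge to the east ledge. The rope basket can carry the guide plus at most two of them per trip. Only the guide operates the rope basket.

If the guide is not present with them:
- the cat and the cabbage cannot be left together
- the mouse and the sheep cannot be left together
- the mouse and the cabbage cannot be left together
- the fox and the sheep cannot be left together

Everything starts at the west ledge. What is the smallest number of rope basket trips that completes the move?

7

Counting alone: the guide can take at most 2 across per trip to the east ledge, so moving all 5 needs at least 3 loaded trips out, with a return between consecutive ones — at least 5 crossings.
The safety rule pushes this higher. Following every safe sequence of crossings, the most of the 5 that can be at the east ledge as the rope basket arrives there on crossing 5 is 4 — never all 5.
So no plan with fewer than 7 crossings exists, and this one achieves 7:
1. Guide goes to the east ledge with the cabbage and the sheep.  [the west ledge: the cat, the fox, the mouse | the east ledge: the cabbage, the sheep]
2. Guide goes back to the west ledge alone.  [the west ledge: the cat, the fox, the mouse | the east ledge: the cabbage, the sheep]
3. Guide goes to the east ledge with the fox.  [the west ledge: the cat, the mouse | the east ledge: the cabbage, the fox, the sheep]
4. Guide goes back to the west ledge with the sheep.  [the west ledge: the cat, the mouse, the sheep | the east ledge: the cabbage, the fox]
5. Guide goes to the east ledge with the cat and the mouse.  [the west ledge: the sheep | the east ledge: the cabbage, the cat, the fox, the mouse]
6. Guide goes back to the west ledge with the cabbage.  [the west ledge: the cabbage, the sheep | the east ledge: the cat, the fox, the mouse]
7. Guide goes to the east ledge with the cabbage and the sheep.  [the west ledge: — | the east ledge: the cabbage, the cat, the fox, the mouse, the sheep]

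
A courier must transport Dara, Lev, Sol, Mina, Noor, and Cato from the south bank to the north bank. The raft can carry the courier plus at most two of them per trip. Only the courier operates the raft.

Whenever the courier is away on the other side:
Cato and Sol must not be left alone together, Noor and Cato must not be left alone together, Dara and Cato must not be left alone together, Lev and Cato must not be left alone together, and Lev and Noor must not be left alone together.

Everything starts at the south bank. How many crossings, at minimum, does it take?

Counting alone: the courier can take at most 2 across per trip to the north bank, so moving all 6 needs at least 3 loaded trips out, with a return between consecutive ones — at least 5 crossings.
The safety rule pushes this higher. Following every safe sequence of crossings, the most of the 6 that can be at the north bank as the raft arrives there on crossings 5, 7 is 4, 5 respectively — never all 6.
So no plan with fewer than 9 crossings exists, and this one achieves 9:
1. Courier goes to the north bank with Cato and Lev.  [the south bank: Dara, Mina, Noor, Sol | the north bank: Cato, Lev]
2. Courier goes back to the south bank with Lev.  [the south bank: Dara, Lev, Mina, Noor, Sol | the north bank: Cato]
3. Courier goes to the north bank with Dara and Lev.  [the south bank: Mina, Noor, Sol | the north bank: Cato, Dara, Lev]
4. Courier goes back to the south bank with Cato.  [the south bank: Cato, Mina, Noor, Sol | the north bank: Dara, Lev]
5. Courier goes to the north bank with Noor and Sol.  [the south bank: Cato, Mina | the north bank: Dara, Lev, Noor, Sol]
6. Courier goes back to the south bank with Lev.  [the south bank: Cato, Lev, Mina | the north bank: Dara, Noor, Sol]
7. Courier goes to the north bank with Lev and Mina.  [the south bank: Cato | the north bank: Dara, Lev, Mina, Noor, Sol]
8. Courier goes back to the south bank with Lev.  [the south bank: Cato, Lev | the north bank: Dara, Mina, Noor, Sol]
9. Courier goes to the north bank with Cato and Lev.  [the south bank: — | the north bank: Cato, Dara, Lev, Mina, Noor, Sol]

9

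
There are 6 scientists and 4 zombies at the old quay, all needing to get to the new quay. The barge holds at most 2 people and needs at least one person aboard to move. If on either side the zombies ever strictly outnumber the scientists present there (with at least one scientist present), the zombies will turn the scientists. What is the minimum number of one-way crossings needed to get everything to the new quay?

Counting alone: each trip to the new quay takes at most 2 across and each return brings at least 1 back, so after t trips out (and t−1 returns) at most 2t − (t−1) of the 10 are across; that first reaches 10 at t = 9, so at least 17 crossings are needed.
The plan below uses exactly 17 crossings, so it is optimal:
1. 2 zombies → the new quay.  (the old quay: 6S 2Z; the new quay: 0S 2Z)
2. 1 zombie ← the old quay.  (the old quay: 6S 3Z; the new quay: 0S 1Z)
3. 2 zombies → the new quay.  (the old quay: 6S 1Z; the new quay: 0S 3Z)
4. 1 zombie ← the old quay.  (the old quay: 6S 2Z; the new quay: 0S 2Z)
5. 2 scientists → the new quay.  (the old quay: 4S 2Z; the new quay: 2S 2Z)
6. 1 zombie ← the old quay.  (the old quay: 4S 3Z; the new quay: 2S 1Z)
7. 1 scientist and 1 zombie → the new quay.  (the old quay: 3S 2Z; the new quay: 3S 2Z)
8. 1 zombie ← the old quay.  (the old quay: 3S 3Z; the new quay: 3S 1Z)
9. 2 zombies → the new quay.  (the old quay: 3S 1Z; the new quay: 3S 3Z)
10. 1 zombie ← the old quay.  (the old quay: 3S 2Z; the new quay: 3S 2Z)
11. 1 scientist and 1 zombie → the new quay.  (the old quay: 2S 1Z; the new quay: 4S 3Z)
12. 1 zombie ← the old quay.  (the old quay: 2S 2Z; the new quay: 4S 2Z)
13. 2 zombies → the new quay.  (the old quay: 2S 0Z; the new quay: 4S 4Z)
14. 1 zombie ← the old quay.  (the old quay: 2S 1Z; the new quay: 4S 3Z)
15. 1 scientist and 1 zombie → the new quay.  (the old quay: 1S 0Z; the new quay: 5S 4Z)
16. 1 zombie ← the old quay.  (the old quay: 1S 1Z; the new quay: 5S 3Z)
17. 1 scientist and 1 zombie → the new quay.  (the old quay: 0S 0Z; the new quay: 6S 4Z)

17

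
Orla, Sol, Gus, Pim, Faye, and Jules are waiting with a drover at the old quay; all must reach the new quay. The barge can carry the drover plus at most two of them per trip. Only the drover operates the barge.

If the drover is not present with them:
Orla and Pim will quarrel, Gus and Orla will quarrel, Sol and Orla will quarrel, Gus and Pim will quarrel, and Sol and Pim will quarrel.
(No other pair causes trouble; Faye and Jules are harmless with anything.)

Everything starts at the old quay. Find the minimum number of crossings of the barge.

Counting alone: the drover can take at most 2 across per trip to the new quay, so moving all 6 needs at least 3 loaded trips out, with a return between consecutive ones — at least 5 crossings.
The safety rule pushes this higher. Following every safe sequence of crossings, the most of the 6 that can be at the new quay as the barge arrives there on crossings 5, 7 is 4, 5 respectively — never all 6.
So no plan with fewer than 9 crossings exists, and this one achieves 9:
1. Drover goes to the new quay with Orla and Pim.  [the old quay: Faye, Gus, Jules, Sol | the new quay: Orla, Pim]
2. Drover goes back to the old quay with Orla.  [the old quay: Faye, Gus, Jules, Orla, Sol | the new quay: Pim]
3. Drover goes to the new quay with Faye and Orla.  [the old quay: Gus, Jules, Sol | the new quay: Faye, Orla, Pim]
4. Drover goes back to the old quay with Orla.  [the old quay: Gus, Jules, Orla, Sol | the new quay: Faye, Pim]
5. Drover goes to the new quay with Jules and Orla.  [the old quay: Gus, Sol | the new quay: Faye, Jules, Orla, Pim]
6. Drover goes back to the old quay with Orla.  [the old quay: Gus, Orla, Sol | the new quay: Faye, Jules, Pim]
7. Drover goes to the new quay with Gus and Sol.  [the old quay: Orla | the new quay: Faye, Gus, Jules, Pim, Sol]
8. Drover goes back to the old quay with Pim.  [the old quay: Orla, Pim | the new quay: Faye, Gus, Jules, Sol]
9. Drover goes to the new quay with Orla and Pim.  [the old quay: — | the new quay: Faye, Gus, Jules, Orla, Pim, Sol]

9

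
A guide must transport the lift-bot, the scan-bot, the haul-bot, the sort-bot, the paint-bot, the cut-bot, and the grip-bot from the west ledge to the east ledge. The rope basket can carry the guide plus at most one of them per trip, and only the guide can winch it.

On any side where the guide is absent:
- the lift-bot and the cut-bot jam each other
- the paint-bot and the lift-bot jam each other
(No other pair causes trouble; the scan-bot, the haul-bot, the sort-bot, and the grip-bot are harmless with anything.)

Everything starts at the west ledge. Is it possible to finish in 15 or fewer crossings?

Yes — this plan uses 15 crossings (≤ 15):
1. Guide goes to the east ledge with the lift-bot.  [the west ledge: the cut-bot, the grip-bot, the haul-bot, the paint-bot, the scan-bot, the sort-bot | the east ledge: the lift-bot]
2. Guide goes back to the west ledge alone.  [the west ledge: the cut-bot, the grip-bot, the haul-bot, the paint-bot, the scan-bot, the sort-bot | the east ledge: the lift-bot]
3. Guide goes to the east ledge with the scan-bot.  [the west ledge: the cut-bot, the grip-bot, the haul-bot, the paint-bot, the sort-bot | the east ledge: the lift-bot, the scan-bot]
4. Guide goes back to the west ledge alone.  [the west ledge: the cut-bot, the grip-bot, the haul-bot, the paint-bot, the sort-bot | the east ledge: the lift-bot, the scan-bot]
5. Guide goes to the east ledge with the haul-bot.  [the west ledge: the cut-bot, the grip-bot, the paint-bot, the sort-bot | the east ledge: the haul-bot, the lift-bot, the scan-bot]
6. Guide goes back to the west ledge alone.  [the west ledge: the cut-bot, the grip-bot, the paint-bot, the sort-bot | the east ledge: the haul-bot, the lift-bot, the scan-bot]
7. Guide goes to the east ledge with the sort-bot.  [the west ledge: the cut-bot, the grip-bot, the paint-bot | the east ledge: the haul-bot, the lift-bot, the scan-bot, the sort-bot]
8. Guide goes back to the west ledge alone.  [the west ledge: the cut-bot, the grip-bot, the paint-bot | the east ledge: the haul-bot, the lift-bot, the scan-bot, the sort-bot]
9. Guide goes to the east ledge with the paint-bot.  [the west ledge: the cut-bot, the grip-bot | the east ledge: the haul-bot, the lift-bot, the paint-bot, the scan-bot, the sort-bot]
10. Guide goes back to the west ledge with the lift-bot.  [the west ledge: the cut-bot, the grip-bot, the lift-bot | the east ledge: the haul-bot, the paint-bot, the scan-bot, the sort-bot]
11. Guide goes to the east ledge with the cut-bot.  [the west ledge: the grip-bot, the lift-bot | the east ledge: the cut-bot, the haul-bot, the paint-bot, the scan-bot, the sort-bot]
12. Guide goes back to the west ledge alone.  [the west ledge: the grip-bot, the lift-bot | the east ledge: the cut-bot, the haul-bot, the paint-bot, the scan-bot, the sort-bot]
13. Guide goes to the east ledge with the grip-bot.  [the west ledge: the lift-bot | the east ledge: the cut-bot, the grip-bot, the haul-bot, the paint-bot, the scan-bot, the sort-bot]
14. Guide goes back to the west ledge alone.  [the west ledge: the lift-bot | the east ledge: the cut-bot, the grip-bot, the haul-bot, the paint-bot, the scan-bot, the sort-bot]
15. Guide goes to the east ledge with the lift-bot.  [the west ledge: — | the east ledge: the cut-bot, the grip-bot, the haul-bot, the lift-bot, the paint-bot, the scan-bot, the sort-bot]

Yes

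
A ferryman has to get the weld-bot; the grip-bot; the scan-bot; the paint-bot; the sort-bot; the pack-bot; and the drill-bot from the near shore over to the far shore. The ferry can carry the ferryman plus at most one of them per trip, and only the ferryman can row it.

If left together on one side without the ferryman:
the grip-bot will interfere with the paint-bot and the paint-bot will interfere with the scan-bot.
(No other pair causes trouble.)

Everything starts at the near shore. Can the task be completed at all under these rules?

1. Ferryman goes to the far shore with the paint-bot.  [the near shore: the drill-bot, the grip-bot, the pack-bot, the scan-bot, the sort-bot, the weld-bot | the far shore: the paint-bot]
2. Ferryman goes back to the near shore alone.  [the near shore: the drill-bot, the grip-bot, the pack-bot, the scan-bot, the sort-bot, the weld-bot | the far shore: the paint-bot]
3. Ferryman goes to the far shore with the weld-bot.  [the near shore: the drill-bot, the grip-bot, the pack-bot, the scan-bot, the sort-bot | the far shore: the paint-bot, the weld-bot]
4. Ferryman goes back to the near shore alone.  [the near shore: the drill-bot, the grip-bot, the pack-bot, the scan-bot, the sort-bot | the far shore: the paint-bot, the weld-bot]
5. Ferryman goes to the far shore with the grip-bot.  [the near shore: the drill-bot, the pack-bot, the scan-bot, the sort-bot | the far shore: the grip-bot, the paint-bot, the weld-bot]
6. Ferryman goes back to the near shore with the paint-bot.  [the near shore: the drill-bot, the pack-bot, the paint-bot, the scan-bot, the sort-bot | the far shore: the grip-bot, the weld-bot]
7. Ferryman goes to the far shore with the scan-bot.  [the near shore: the drill-bot, the pack-bot, the paint-bot, the sort-bot | the far shore: the grip-bot, the scan-bot, the weld-bot]
8. Ferryman goes back to the near shore alone.  [the near shore: the drill-bot, the pack-bot, the paint-bot, the sort-bot | the far shore: the grip-bot, the scan-bot, the weld-bot]
9. Ferryman goes to the far shore with the sort-bot.  [the near shore: the drill-bot, the pack-bot, the paint-bot | the far shore: the grip-bot, the scan-bot, the sort-bot, the weld-bot]
10. Ferryman goes back to the near shore alone.  [the near shore: the drill-bot, the pack-bot, the paint-bot | the far shore: the grip-bot, the scan-bot, the sort-bot, the weld-bot]
11. Ferryman goes to the far shore with the pack-bot.  [the near shore: the drill-bot, the paint-bot | the far shore: the grip-bot, the pack-bot, the scan-bot, the sort-bot, the weld-bot]
12. Ferryman goes back to the near shore alone.  [the near shore: the drill-bot, the paint-bot | the far shore: the grip-bot, the pack-bot, the scan-bot, the sort-bot, the weld-bot]
13. Ferryman goes to the far shore with the drill-bot.  [the near shore: the paint-bot | the far shore: the drill-bot, the grip-bot, the pack-bot, the scan-bot, the sort-bot, the weld-bot]
14. Ferryman goes back to the near shore alone.  [the near shore: the paint-bot | the far shore: the drill-bot, the grip-bot, the pack-bot, the scan-bot, the sort-bot, the weld-bot]
15. Ferryman goes to the far shore with the paint-bot.  [the near shore: — | the far shore: the drill-bot, the grip-bot, the pack-bot, the paint-bot, the scan-bot, the sort-bot, the weld-bot]

Yes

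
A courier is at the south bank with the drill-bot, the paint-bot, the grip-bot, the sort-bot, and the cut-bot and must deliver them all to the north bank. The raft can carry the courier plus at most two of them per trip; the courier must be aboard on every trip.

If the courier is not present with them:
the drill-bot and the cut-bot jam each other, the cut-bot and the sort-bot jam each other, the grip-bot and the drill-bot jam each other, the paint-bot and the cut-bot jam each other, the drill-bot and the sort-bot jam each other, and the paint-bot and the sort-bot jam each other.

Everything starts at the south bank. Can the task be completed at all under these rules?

No

Whatever the first load, the items left behind include a forbidden pair without the courier. No opening move is safe, so no plan exists.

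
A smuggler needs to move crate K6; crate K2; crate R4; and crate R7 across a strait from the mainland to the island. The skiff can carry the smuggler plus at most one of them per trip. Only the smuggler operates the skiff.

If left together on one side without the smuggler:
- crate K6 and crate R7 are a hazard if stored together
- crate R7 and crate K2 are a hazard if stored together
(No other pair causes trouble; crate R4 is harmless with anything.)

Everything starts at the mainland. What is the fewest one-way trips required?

9

Counting alone: the smuggler can take at most 1 across per trip to the island, so moving all 4 needs at least 4 loaded trips out, with a return between consecutive ones — at least 7 crossings.
The safety rule pushes this higher. Following every safe sequence of crossings, the most of the 4 that can be at the island as the skiff arrives there on crossing 7 is 3 — never all 4.
So no plan with fewer than 9 crossings exists, and this one achieves 9:
1. Smuggler goes to the island with crate R7.
2. Smuggler goes back to the mainland alone.
3. Smuggler goes to the island with crate K6.
4. Smuggler goes back to the mainland with crate R7.
5. Smuggler goes to the island with crate K2.
6. Smuggler goes back to the mainland alone.
7. Smuggler goes to the island with crate R4.
8. Smuggler goes back to the mainland alone.
9. Smuggler goes to the island with crate R7.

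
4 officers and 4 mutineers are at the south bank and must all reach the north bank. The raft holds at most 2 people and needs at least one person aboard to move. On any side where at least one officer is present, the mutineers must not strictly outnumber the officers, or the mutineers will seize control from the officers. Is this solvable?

Following every safe sequence of crossings from the start, the most of the 8 that can be at the north bank as the raft arrives there on crossings 1, 3, 5 is 2, 3, 4 respectively; the best ever achieved is 4 of 8.
From crossing 7 on, no configuration arises that was not already reachable earlier: only 11 distinct safe configurations (who is on which side, and where the raft is) can ever be reached, none of them has everyone across, and every continuation just revisits them. They are: 0 officers + 0 mutineers across (raft back at the start); 0 officers + 1 mutineer across (raft there); 0 officers + 1 mutineer across (raft back at the start); 0 officers + 2 mutineers across (raft there); 0 officers + 2 mutineers across (raft back at the start); 0 officers + 3 mutineers across (raft there); 0 officers + 3 mutineers across (raft back at the start); 0 officers + 4 mutineers across (raft there); 1 officer + 1 mutineer across (raft there); 1 officer + 1 mutineer across (raft back at the start); 2 officers + 2 mutineers across (raft there). So no valid plan exists.

No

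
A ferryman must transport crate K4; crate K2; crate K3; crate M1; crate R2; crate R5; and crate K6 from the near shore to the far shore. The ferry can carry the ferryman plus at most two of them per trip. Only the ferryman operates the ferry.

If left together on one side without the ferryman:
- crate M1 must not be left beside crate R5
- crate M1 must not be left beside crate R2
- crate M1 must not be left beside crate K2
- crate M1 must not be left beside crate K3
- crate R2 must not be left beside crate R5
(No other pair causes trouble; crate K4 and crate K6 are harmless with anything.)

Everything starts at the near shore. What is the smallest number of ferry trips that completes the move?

11

Counting alone: the ferryman can take at most 2 across per trip to the far shore, so moving all 7 needs at least 4 loaded trips out, with a return between consecutive ones — at least 7 crossings.
The safety rule pushes this higher. Following every safe sequence of crossings, the most of the 7 that can be at the far shore as the ferry arrives there on crossings 7, 9 is 5, 6 respectively — never all 7.
So no plan with fewer than 11 crossings exists, and this one achieves 11:
1. Ferryman goes to the far shore with crate M1 and crate R2.
2. Ferryman goes back to the near shore with crate M1.
3. Ferryman goes to the far shore with crate K4 and crate M1.
4. Ferryman goes back to the near shore with crate M1.
5. Ferryman goes to the far shore with crate K2 and crate M1.
6. Ferryman goes back to the near shore with crate M1.
7. Ferryman goes to the far shore with crate K3 and crate M1.
8. Ferryman goes back to the near shore with crate M1.
9. Ferryman goes to the far shore with crate K6 and crate M1.
10. Ferryman goes back to the near shore with crate M1.
11. Ferryman goes to the far shore with crate M1 and crate R5.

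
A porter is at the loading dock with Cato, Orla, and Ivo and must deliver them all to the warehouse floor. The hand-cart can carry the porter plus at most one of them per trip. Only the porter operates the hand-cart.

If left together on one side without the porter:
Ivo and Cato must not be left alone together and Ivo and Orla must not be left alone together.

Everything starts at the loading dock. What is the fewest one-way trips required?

7

Counting alone: the porter can take at most 1 across per trip to the warehouse floor, so moving all 3 needs at least 3 loaded trips out, with a return between consecutive ones — at least 5 crossings.
The safety rule pushes this higher. Following every safe sequence of crossings, the most of the 3 that can be at the warehouse floor as the hand-cart arrives there on crossing 5 is 2 — never all 3.
So no plan with fewer than 7 crossings exists, and this one achieves 7:
1. Porter goes to the warehouse floor with Ivo.  [the loading dock: Cato, Orla | the warehouse floor: Ivo]
2. Porter goes back to the loading dock alone.  [the loading dock: Cato, Orla | the warehouse floor: Ivo]
3. Porter goes to the warehouse floor with Cato.  [the loading dock: Orla | the warehouse floor: Cato, Ivo]
4. Porter goes back to the loading dock with Ivo.  [the loading dock: Ivo, Orla | the warehouse floor: Cato]
5. Porter goes to the warehouse floor with Orla.  [the loading dock: Ivo | the warehouse floor: Cato, Orla]
6. Porter goes back to the loading dock alone.  [the loading dock: Ivo | the warehouse floor: Cato, Orla]
7. Porter goes to the warehouse floor with Ivo.  [the loading dock: — | the warehouse floor: Cato, Ivo, Orla]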